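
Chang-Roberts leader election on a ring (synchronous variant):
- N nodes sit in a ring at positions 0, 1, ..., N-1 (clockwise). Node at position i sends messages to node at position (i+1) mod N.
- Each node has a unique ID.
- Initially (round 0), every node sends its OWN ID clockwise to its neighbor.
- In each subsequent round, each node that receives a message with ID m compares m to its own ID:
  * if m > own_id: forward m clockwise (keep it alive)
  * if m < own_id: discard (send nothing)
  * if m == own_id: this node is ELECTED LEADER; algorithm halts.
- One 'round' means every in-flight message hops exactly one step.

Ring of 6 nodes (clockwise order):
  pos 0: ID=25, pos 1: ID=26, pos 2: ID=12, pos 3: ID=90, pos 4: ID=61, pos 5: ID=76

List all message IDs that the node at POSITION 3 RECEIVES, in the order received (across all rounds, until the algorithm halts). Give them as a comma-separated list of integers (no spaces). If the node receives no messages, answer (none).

Round 1: pos1(id26) recv 25: drop; pos2(id12) recv 26: fwd; pos3(id90) recv 12: drop; pos4(id61) recv 90: fwd; pos5(id76) recv 61: drop; pos0(id25) recv 76: fwd
Round 2: pos3(id90) recv 26: drop; pos5(id76) recv 90: fwd; pos1(id26) recv 76: fwd
Round 3: pos0(id25) recv 90: fwd; pos2(id12) recv 76: fwd
Round 4: pos1(id26) recv 90: fwd; pos3(id90) recv 76: drop
Round 5: pos2(id12) recv 90: fwd
Round 6: pos3(id90) recv 90: ELECTED

Answer: 12,26,76,90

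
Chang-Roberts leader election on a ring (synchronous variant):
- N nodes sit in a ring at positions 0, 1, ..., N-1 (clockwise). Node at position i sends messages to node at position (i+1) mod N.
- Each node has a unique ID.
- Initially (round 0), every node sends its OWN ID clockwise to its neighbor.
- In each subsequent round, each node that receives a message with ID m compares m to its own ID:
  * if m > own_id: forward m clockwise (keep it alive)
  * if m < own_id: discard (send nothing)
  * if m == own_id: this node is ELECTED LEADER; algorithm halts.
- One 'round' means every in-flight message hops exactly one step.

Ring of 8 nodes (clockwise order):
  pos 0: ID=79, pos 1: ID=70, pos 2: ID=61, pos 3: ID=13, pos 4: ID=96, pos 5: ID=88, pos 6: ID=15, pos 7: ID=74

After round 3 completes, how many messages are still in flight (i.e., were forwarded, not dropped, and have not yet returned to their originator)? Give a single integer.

Round 1: pos1(id70) recv 79: fwd; pos2(id61) recv 70: fwd; pos3(id13) recv 61: fwd; pos4(id96) recv 13: drop; pos5(id88) recv 96: fwd; pos6(id15) recv 88: fwd; pos7(id74) recv 15: drop; pos0(id79) recv 74: drop
Round 2: pos2(id61) recv 79: fwd; pos3(id13) recv 70: fwd; pos4(id96) recv 61: drop; pos6(id15) recv 96: fwd; pos7(id74) recv 88: fwd
Round 3: pos3(id13) recv 79: fwd; pos4(id96) recv 70: drop; pos7(id74) recv 96: fwd; pos0(id79) recv 88: fwd
After round 3: 3 messages still in flight

Answer: 3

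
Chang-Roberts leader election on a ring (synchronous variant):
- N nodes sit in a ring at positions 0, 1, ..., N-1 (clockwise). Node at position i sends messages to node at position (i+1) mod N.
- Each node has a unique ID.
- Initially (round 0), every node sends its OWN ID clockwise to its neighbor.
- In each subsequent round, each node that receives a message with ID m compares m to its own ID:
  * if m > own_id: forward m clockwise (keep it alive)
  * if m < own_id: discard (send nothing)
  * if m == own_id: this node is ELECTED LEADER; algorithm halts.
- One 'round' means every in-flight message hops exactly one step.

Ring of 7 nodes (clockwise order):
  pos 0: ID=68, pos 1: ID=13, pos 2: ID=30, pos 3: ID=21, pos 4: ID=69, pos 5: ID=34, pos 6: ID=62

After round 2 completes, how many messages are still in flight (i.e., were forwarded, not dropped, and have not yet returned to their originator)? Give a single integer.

Round 1: pos1(id13) recv 68: fwd; pos2(id30) recv 13: drop; pos3(id21) recv 30: fwd; pos4(id69) recv 21: drop; pos5(id34) recv 69: fwd; pos6(id62) recv 34: drop; pos0(id68) recv 62: drop
Round 2: pos2(id30) recv 68: fwd; pos4(id69) recv 30: drop; pos6(id62) recv 69: fwd
After round 2: 2 messages still in flight

Answer: 2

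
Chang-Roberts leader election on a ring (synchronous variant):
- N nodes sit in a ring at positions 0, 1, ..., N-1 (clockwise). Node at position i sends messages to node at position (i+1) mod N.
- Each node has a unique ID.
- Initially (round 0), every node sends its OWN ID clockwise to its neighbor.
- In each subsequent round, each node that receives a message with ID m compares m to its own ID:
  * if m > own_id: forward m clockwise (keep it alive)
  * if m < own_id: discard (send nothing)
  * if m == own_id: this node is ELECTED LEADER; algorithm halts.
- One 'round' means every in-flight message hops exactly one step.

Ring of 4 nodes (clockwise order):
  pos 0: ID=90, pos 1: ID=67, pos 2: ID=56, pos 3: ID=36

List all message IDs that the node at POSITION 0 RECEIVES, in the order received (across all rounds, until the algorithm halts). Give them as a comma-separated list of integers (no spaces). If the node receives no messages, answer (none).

Answer: 36,56,67,90

Derivation:
Round 1: pos1(id67) recv 90: fwd; pos2(id56) recv 67: fwd; pos3(id36) recv 56: fwd; pos0(id90) recv 36: drop
Round 2: pos2(id56) recv 90: fwd; pos3(id36) recv 67: fwd; pos0(id90) recv 56: drop
Round 3: pos3(id36) recv 90: fwd; pos0(id90) recv 67: drop
Round 4: pos0(id90) recv 90: ELECTED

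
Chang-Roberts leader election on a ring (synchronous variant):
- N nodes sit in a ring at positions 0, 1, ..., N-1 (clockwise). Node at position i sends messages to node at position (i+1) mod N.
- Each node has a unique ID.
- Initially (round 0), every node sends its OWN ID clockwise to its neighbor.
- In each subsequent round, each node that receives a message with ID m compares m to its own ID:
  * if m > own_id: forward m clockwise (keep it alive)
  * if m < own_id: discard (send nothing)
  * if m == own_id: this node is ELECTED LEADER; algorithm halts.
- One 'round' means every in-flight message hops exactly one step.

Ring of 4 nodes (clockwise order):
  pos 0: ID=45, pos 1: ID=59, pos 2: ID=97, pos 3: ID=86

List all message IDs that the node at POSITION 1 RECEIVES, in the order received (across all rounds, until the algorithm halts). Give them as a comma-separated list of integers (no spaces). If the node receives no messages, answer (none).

Round 1: pos1(id59) recv 45: drop; pos2(id97) recv 59: drop; pos3(id86) recv 97: fwd; pos0(id45) recv 86: fwd
Round 2: pos0(id45) recv 97: fwd; pos1(id59) recv 86: fwd
Round 3: pos1(id59) recv 97: fwd; pos2(id97) recv 86: drop
Round 4: pos2(id97) recv 97: ELECTED

Answer: 45,86,97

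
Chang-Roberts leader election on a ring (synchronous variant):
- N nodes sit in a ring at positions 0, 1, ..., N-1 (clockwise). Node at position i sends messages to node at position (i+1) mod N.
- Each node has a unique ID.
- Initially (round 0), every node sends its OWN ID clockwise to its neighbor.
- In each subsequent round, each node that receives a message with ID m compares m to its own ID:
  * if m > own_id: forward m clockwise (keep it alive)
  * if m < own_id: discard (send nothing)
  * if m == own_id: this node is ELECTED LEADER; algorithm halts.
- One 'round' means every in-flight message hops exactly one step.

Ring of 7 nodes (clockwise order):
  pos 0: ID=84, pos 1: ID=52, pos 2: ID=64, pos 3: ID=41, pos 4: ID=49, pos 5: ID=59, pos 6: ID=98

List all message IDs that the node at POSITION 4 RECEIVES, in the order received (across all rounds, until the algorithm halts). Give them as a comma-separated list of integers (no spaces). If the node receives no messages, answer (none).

Round 1: pos1(id52) recv 84: fwd; pos2(id64) recv 52: drop; pos3(id41) recv 64: fwd; pos4(id49) recv 41: drop; pos5(id59) recv 49: drop; pos6(id98) recv 59: drop; pos0(id84) recv 98: fwd
Round 2: pos2(id64) recv 84: fwd; pos4(id49) recv 64: fwd; pos1(id52) recv 98: fwd
Round 3: pos3(id41) recv 84: fwd; pos5(id59) recv 64: fwd; pos2(id64) recv 98: fwd
Round 4: pos4(id49) recv 84: fwd; pos6(id98) recv 64: drop; pos3(id41) recv 98: fwd
Round 5: pos5(id59) recv 84: fwd; pos4(id49) recv 98: fwd
Round 6: pos6(id98) recv 84: drop; pos5(id59) recv 98: fwd
Round 7: pos6(id98) recv 98: ELECTED

Answer: 41,64,84,98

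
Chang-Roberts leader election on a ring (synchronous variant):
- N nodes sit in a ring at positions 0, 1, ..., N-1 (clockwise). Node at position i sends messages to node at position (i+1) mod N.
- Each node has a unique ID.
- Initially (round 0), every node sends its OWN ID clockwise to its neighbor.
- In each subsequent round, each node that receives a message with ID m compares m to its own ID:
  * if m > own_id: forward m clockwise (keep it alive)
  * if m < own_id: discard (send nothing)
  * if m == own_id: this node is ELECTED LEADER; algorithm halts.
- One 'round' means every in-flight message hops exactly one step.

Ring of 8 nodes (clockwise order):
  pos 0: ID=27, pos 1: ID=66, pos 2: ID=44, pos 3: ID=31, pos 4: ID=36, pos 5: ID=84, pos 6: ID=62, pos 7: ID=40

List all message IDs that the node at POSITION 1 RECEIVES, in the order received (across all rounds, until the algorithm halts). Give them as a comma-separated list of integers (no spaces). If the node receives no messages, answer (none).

Round 1: pos1(id66) recv 27: drop; pos2(id44) recv 66: fwd; pos3(id31) recv 44: fwd; pos4(id36) recv 31: drop; pos5(id84) recv 36: drop; pos6(id62) recv 84: fwd; pos7(id40) recv 62: fwd; pos0(id27) recv 40: fwd
Round 2: pos3(id31) recv 66: fwd; pos4(id36) recv 44: fwd; pos7(id40) recv 84: fwd; pos0(id27) recv 62: fwd; pos1(id66) recv 40: drop
Round 3: pos4(id36) recv 66: fwd; pos5(id84) recv 44: drop; pos0(id27) recv 84: fwd; pos1(id66) recv 62: drop
Round 4: pos5(id84) recv 66: drop; pos1(id66) recv 84: fwd
Round 5: pos2(id44) recv 84: fwd
Round 6: pos3(id31) recv 84: fwd
Round 7: pos4(id36) recv 84: fwd
Round 8: pos5(id84) recv 84: ELECTED

Answer: 27,40,62,84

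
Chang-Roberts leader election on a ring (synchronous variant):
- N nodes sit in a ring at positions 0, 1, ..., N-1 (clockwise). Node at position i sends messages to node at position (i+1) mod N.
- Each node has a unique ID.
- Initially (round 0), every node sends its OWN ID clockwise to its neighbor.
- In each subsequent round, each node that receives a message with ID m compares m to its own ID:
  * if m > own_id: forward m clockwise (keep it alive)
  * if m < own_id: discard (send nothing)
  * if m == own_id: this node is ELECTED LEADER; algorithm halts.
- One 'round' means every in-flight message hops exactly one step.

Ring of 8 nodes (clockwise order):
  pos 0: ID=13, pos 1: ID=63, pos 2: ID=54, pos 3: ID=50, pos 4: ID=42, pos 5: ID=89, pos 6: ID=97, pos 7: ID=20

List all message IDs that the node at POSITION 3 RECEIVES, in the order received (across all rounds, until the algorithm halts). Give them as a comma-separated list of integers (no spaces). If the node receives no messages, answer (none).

Answer: 54,63,97

Derivation:
Round 1: pos1(id63) recv 13: drop; pos2(id54) recv 63: fwd; pos3(id50) recv 54: fwd; pos4(id42) recv 50: fwd; pos5(id89) recv 42: drop; pos6(id97) recv 89: drop; pos7(id20) recv 97: fwd; pos0(id13) recv 20: fwd
Round 2: pos3(id50) recv 63: fwd; pos4(id42) recv 54: fwd; pos5(id89) recv 50: drop; pos0(id13) recv 97: fwd; pos1(id63) recv 20: drop
Round 3: pos4(id42) recv 63: fwd; pos5(id89) recv 54: drop; pos1(id63) recv 97: fwd
Round 4: pos5(id89) recv 63: drop; pos2(id54) recv 97: fwd
Round 5: pos3(id50) recv 97: fwd
Round 6: pos4(id42) recv 97: fwd
Round 7: pos5(id89) recv 97: fwd
Round 8: pos6(id97) recv 97: ELECTED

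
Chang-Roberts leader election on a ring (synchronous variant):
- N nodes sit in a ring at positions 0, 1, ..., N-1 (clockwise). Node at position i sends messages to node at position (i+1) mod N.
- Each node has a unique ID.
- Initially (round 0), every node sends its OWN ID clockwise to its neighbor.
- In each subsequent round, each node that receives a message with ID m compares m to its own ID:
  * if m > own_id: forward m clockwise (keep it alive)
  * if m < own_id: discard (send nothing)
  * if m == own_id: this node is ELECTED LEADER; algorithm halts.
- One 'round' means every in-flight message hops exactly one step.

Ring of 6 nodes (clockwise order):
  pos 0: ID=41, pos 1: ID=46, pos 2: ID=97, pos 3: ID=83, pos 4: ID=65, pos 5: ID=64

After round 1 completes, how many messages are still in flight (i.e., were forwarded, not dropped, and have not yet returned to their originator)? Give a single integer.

Round 1: pos1(id46) recv 41: drop; pos2(id97) recv 46: drop; pos3(id83) recv 97: fwd; pos4(id65) recv 83: fwd; pos5(id64) recv 65: fwd; pos0(id41) recv 64: fwd
After round 1: 4 messages still in flight

Answer: 4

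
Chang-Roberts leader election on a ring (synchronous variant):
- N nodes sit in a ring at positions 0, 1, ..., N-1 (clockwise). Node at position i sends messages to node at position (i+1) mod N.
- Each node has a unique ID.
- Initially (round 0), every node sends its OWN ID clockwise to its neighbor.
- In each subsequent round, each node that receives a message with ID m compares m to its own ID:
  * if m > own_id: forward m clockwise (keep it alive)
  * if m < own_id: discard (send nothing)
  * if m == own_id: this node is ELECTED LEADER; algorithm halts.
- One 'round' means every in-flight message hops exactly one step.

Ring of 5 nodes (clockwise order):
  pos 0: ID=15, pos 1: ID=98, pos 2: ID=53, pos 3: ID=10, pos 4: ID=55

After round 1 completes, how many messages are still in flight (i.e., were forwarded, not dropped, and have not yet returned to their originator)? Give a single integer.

Answer: 3

Derivation:
Round 1: pos1(id98) recv 15: drop; pos2(id53) recv 98: fwd; pos3(id10) recv 53: fwd; pos4(id55) recv 10: drop; pos0(id15) recv 55: fwd
After round 1: 3 messages still in flight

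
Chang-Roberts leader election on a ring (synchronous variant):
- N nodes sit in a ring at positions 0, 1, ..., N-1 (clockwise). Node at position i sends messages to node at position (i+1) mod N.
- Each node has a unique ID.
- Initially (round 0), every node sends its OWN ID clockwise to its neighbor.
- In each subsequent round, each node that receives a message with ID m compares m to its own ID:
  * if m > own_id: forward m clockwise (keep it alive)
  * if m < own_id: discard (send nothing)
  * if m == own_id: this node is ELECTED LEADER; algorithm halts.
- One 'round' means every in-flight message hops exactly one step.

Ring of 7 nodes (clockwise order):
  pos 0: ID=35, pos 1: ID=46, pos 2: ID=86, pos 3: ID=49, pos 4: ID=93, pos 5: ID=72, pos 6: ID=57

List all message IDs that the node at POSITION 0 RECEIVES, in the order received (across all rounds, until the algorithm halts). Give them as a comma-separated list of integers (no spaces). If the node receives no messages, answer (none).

Answer: 57,72,93

Derivation:
Round 1: pos1(id46) recv 35: drop; pos2(id86) recv 46: drop; pos3(id49) recv 86: fwd; pos4(id93) recv 49: drop; pos5(id72) recv 93: fwd; pos6(id57) recv 72: fwd; pos0(id35) recv 57: fwd
Round 2: pos4(id93) recv 86: drop; pos6(id57) recv 93: fwd; pos0(id35) recv 72: fwd; pos1(id46) recv 57: fwd
Round 3: pos0(id35) recv 93: fwd; pos1(id46) recv 72: fwd; pos2(id86) recv 57: drop
Round 4: pos1(id46) recv 93: fwd; pos2(id86) recv 72: drop
Round 5: pos2(id86) recv 93: fwd
Round 6: pos3(id49) recv 93: fwd
Round 7: pos4(id93) recv 93: ELECTED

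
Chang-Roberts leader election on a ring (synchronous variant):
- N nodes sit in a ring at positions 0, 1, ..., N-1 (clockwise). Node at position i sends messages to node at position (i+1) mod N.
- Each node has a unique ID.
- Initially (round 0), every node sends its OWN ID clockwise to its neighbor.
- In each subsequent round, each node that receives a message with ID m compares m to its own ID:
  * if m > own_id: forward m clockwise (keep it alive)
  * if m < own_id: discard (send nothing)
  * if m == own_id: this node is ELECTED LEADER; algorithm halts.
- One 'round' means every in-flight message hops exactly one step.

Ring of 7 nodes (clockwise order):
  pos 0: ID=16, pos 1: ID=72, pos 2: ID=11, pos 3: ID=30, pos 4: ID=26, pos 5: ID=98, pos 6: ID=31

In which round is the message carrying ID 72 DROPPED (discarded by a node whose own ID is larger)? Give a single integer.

Answer: 4

Derivation:
Round 1: pos1(id72) recv 16: drop; pos2(id11) recv 72: fwd; pos3(id30) recv 11: drop; pos4(id26) recv 30: fwd; pos5(id98) recv 26: drop; pos6(id31) recv 98: fwd; pos0(id16) recv 31: fwd
Round 2: pos3(id30) recv 72: fwd; pos5(id98) recv 30: drop; pos0(id16) recv 98: fwd; pos1(id72) recv 31: drop
Round 3: pos4(id26) recv 72: fwd; pos1(id72) recv 98: fwd
Round 4: pos5(id98) recv 72: drop; pos2(id11) recv 98: fwd
Round 5: pos3(id30) recv 98: fwd
Round 6: pos4(id26) recv 98: fwd
Round 7: pos5(id98) recv 98: ELECTED
Message ID 72 originates at pos 1; dropped at pos 5 in round 4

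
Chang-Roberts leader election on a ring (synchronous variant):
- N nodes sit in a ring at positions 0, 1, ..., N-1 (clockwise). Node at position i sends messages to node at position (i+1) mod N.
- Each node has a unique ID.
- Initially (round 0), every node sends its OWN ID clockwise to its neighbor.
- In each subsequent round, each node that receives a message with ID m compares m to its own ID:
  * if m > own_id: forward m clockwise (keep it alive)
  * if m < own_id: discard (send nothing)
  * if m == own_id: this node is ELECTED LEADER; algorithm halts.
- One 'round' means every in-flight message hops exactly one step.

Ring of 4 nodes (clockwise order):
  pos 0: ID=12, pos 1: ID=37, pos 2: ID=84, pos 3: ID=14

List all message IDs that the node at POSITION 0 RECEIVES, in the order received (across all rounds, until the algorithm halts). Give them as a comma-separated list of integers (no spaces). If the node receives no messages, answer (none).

Answer: 14,84

Derivation:
Round 1: pos1(id37) recv 12: drop; pos2(id84) recv 37: drop; pos3(id14) recv 84: fwd; pos0(id12) recv 14: fwd
Round 2: pos0(id12) recv 84: fwd; pos1(id37) recv 14: drop
Round 3: pos1(id37) recv 84: fwd
Round 4: pos2(id84) recv 84: ELECTED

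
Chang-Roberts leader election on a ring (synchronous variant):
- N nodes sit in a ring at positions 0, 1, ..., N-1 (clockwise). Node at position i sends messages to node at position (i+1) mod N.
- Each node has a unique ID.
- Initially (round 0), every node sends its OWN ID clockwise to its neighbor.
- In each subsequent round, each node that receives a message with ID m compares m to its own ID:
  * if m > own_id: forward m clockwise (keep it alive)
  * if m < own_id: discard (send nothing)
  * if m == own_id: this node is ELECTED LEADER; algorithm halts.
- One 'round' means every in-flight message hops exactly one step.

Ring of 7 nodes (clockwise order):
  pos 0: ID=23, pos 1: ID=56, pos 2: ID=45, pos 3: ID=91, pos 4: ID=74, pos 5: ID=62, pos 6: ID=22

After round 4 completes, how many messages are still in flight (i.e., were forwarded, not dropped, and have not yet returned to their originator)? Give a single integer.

Answer: 3

Derivation:
Round 1: pos1(id56) recv 23: drop; pos2(id45) recv 56: fwd; pos3(id91) recv 45: drop; pos4(id74) recv 91: fwd; pos5(id62) recv 74: fwd; pos6(id22) recv 62: fwd; pos0(id23) recv 22: drop
Round 2: pos3(id91) recv 56: drop; pos5(id62) recv 91: fwd; pos6(id22) recv 74: fwd; pos0(id23) recv 62: fwd
Round 3: pos6(id22) recv 91: fwd; pos0(id23) recv 74: fwd; pos1(id56) recv 62: fwd
Round 4: pos0(id23) recv 91: fwd; pos1(id56) recv 74: fwd; pos2(id45) recv 62: fwd
After round 4: 3 messages still in flight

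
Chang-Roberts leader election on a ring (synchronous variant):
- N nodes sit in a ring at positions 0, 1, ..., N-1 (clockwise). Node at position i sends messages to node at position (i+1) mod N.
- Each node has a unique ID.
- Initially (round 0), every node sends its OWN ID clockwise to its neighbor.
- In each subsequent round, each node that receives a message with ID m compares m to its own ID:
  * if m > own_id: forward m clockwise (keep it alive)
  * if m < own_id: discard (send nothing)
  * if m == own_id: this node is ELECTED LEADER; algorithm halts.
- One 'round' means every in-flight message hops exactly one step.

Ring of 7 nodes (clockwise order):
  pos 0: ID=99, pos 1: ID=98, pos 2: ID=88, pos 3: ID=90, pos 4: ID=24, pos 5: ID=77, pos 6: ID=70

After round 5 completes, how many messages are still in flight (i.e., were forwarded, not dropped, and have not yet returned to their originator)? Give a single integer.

Round 1: pos1(id98) recv 99: fwd; pos2(id88) recv 98: fwd; pos3(id90) recv 88: drop; pos4(id24) recv 90: fwd; pos5(id77) recv 24: drop; pos6(id70) recv 77: fwd; pos0(id99) recv 70: drop
Round 2: pos2(id88) recv 99: fwd; pos3(id90) recv 98: fwd; pos5(id77) recv 90: fwd; pos0(id99) recv 77: drop
Round 3: pos3(id90) recv 99: fwd; pos4(id24) recv 98: fwd; pos6(id70) recv 90: fwd
Round 4: pos4(id24) recv 99: fwd; pos5(id77) recv 98: fwd; pos0(id99) recv 90: drop
Round 5: pos5(id77) recv 99: fwd; pos6(id70) recv 98: fwd
After round 5: 2 messages still in flight

Answer: 2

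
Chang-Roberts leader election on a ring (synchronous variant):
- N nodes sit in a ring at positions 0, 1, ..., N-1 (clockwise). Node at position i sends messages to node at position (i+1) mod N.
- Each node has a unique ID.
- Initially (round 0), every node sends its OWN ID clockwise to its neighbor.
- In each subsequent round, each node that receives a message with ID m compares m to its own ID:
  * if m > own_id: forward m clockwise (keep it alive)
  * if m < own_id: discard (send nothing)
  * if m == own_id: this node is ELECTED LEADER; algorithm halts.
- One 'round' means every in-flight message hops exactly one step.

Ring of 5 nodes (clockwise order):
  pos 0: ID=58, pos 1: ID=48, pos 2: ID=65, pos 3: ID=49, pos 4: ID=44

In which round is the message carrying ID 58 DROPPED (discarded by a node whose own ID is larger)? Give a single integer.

Round 1: pos1(id48) recv 58: fwd; pos2(id65) recv 48: drop; pos3(id49) recv 65: fwd; pos4(id44) recv 49: fwd; pos0(id58) recv 44: drop
Round 2: pos2(id65) recv 58: drop; pos4(id44) recv 65: fwd; pos0(id58) recv 49: drop
Round 3: pos0(id58) recv 65: fwd
Round 4: pos1(id48) recv 65: fwd
Round 5: pos2(id65) recv 65: ELECTED
Message ID 58 originates at pos 0; dropped at pos 2 in round 2

Answer: 2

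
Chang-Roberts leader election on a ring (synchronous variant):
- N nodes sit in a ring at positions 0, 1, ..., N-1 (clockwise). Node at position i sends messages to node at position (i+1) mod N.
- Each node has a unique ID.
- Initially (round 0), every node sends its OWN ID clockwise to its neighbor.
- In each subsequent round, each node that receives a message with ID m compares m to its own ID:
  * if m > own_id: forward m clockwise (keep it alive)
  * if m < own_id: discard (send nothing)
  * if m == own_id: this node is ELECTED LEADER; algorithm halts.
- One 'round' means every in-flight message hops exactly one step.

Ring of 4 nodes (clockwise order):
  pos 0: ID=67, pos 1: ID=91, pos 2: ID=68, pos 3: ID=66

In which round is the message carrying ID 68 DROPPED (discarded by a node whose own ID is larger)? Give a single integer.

Round 1: pos1(id91) recv 67: drop; pos2(id68) recv 91: fwd; pos3(id66) recv 68: fwd; pos0(id67) recv 66: drop
Round 2: pos3(id66) recv 91: fwd; pos0(id67) recv 68: fwd
Round 3: pos0(id67) recv 91: fwd; pos1(id91) recv 68: drop
Round 4: pos1(id91) recv 91: ELECTED
Message ID 68 originates at pos 2; dropped at pos 1 in round 3

Answer: 3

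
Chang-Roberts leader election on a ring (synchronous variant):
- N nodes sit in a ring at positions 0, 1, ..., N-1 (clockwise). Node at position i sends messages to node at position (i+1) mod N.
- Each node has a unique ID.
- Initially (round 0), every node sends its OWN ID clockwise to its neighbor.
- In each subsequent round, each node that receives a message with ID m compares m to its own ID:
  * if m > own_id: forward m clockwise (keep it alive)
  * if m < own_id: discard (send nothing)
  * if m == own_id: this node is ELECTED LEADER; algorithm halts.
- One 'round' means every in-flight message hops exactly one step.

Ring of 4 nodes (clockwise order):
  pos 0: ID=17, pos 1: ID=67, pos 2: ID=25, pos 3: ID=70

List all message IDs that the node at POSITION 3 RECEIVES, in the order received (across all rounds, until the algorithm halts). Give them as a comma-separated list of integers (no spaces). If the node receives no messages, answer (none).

Answer: 25,67,70

Derivation:
Round 1: pos1(id67) recv 17: drop; pos2(id25) recv 67: fwd; pos3(id70) recv 25: drop; pos0(id17) recv 70: fwd
Round 2: pos3(id70) recv 67: drop; pos1(id67) recv 70: fwd
Round 3: pos2(id25) recv 70: fwd
Round 4: pos3(id70) recv 70: ELECTED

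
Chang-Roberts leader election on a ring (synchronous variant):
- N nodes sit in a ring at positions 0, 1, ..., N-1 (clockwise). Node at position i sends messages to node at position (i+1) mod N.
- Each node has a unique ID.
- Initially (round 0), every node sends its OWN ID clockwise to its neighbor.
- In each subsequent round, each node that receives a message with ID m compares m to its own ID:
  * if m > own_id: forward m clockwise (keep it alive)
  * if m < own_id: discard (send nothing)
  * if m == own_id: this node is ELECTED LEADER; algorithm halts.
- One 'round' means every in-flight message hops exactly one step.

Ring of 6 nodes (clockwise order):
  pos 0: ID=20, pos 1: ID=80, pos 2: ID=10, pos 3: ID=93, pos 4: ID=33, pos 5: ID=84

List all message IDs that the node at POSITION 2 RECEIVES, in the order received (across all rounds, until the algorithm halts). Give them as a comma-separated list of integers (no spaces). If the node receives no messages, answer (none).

Answer: 80,84,93

Derivation:
Round 1: pos1(id80) recv 20: drop; pos2(id10) recv 80: fwd; pos3(id93) recv 10: drop; pos4(id33) recv 93: fwd; pos5(id84) recv 33: drop; pos0(id20) recv 84: fwd
Round 2: pos3(id93) recv 80: drop; pos5(id84) recv 93: fwd; pos1(id80) recv 84: fwd
Round 3: pos0(id20) recv 93: fwd; pos2(id10) recv 84: fwd
Round 4: pos1(id80) recv 93: fwd; pos3(id93) recv 84: drop
Round 5: pos2(id10) recv 93: fwd
Round 6: pos3(id93) recv 93: ELECTED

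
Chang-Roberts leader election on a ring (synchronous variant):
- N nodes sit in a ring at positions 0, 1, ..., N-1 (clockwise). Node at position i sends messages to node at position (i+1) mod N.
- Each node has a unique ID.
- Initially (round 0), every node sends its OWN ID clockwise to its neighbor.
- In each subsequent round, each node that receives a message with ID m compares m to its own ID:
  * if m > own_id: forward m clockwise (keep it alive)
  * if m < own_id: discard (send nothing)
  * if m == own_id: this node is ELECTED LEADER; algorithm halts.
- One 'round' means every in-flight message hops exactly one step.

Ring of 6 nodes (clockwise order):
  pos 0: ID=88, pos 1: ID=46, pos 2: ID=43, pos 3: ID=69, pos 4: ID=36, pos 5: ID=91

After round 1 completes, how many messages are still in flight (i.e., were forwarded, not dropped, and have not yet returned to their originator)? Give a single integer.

Round 1: pos1(id46) recv 88: fwd; pos2(id43) recv 46: fwd; pos3(id69) recv 43: drop; pos4(id36) recv 69: fwd; pos5(id91) recv 36: drop; pos0(id88) recv 91: fwd
After round 1: 4 messages still in flight

Answer: 4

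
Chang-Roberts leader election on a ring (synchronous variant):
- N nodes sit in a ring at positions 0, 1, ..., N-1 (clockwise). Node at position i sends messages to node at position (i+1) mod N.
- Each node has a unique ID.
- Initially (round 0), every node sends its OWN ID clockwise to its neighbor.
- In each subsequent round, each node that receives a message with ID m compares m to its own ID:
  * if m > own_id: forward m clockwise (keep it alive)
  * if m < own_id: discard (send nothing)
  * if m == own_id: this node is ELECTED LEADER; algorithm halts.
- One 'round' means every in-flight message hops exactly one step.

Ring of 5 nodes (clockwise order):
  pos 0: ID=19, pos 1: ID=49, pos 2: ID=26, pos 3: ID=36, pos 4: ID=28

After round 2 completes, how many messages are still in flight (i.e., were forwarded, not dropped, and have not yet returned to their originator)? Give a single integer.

Round 1: pos1(id49) recv 19: drop; pos2(id26) recv 49: fwd; pos3(id36) recv 26: drop; pos4(id28) recv 36: fwd; pos0(id19) recv 28: fwd
Round 2: pos3(id36) recv 49: fwd; pos0(id19) recv 36: fwd; pos1(id49) recv 28: drop
After round 2: 2 messages still in flight

Answer: 2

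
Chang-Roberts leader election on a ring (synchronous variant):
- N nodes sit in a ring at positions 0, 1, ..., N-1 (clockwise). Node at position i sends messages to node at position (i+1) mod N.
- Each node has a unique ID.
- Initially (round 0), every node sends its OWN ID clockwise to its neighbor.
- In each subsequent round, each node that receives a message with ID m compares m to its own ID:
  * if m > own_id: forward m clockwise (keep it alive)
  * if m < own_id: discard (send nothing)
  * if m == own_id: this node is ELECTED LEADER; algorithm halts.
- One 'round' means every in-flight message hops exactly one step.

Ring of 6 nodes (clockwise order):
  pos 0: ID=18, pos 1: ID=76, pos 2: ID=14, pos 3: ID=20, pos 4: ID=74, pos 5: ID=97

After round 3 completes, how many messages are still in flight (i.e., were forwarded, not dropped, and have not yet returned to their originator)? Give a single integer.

Answer: 2

Derivation:
Round 1: pos1(id76) recv 18: drop; pos2(id14) recv 76: fwd; pos3(id20) recv 14: drop; pos4(id74) recv 20: drop; pos5(id97) recv 74: drop; pos0(id18) recv 97: fwd
Round 2: pos3(id20) recv 76: fwd; pos1(id76) recv 97: fwd
Round 3: pos4(id74) recv 76: fwd; pos2(id14) recv 97: fwd
After round 3: 2 messages still in flight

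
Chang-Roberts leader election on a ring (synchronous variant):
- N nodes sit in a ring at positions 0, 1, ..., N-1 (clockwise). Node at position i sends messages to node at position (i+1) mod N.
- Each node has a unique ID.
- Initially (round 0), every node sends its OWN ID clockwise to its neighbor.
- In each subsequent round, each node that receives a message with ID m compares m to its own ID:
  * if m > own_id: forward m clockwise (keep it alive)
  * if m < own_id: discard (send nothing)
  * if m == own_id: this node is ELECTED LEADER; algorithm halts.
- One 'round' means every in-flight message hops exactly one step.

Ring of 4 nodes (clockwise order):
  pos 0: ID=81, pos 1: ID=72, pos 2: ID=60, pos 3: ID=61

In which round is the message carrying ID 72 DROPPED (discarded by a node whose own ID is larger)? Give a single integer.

Answer: 3

Derivation:
Round 1: pos1(id72) recv 81: fwd; pos2(id60) recv 72: fwd; pos3(id61) recv 60: drop; pos0(id81) recv 61: drop
Round 2: pos2(id60) recv 81: fwd; pos3(id61) recv 72: fwd
Round 3: pos3(id61) recv 81: fwd; pos0(id81) recv 72: drop
Round 4: pos0(id81) recv 81: ELECTED
Message ID 72 originates at pos 1; dropped at pos 0 in round 3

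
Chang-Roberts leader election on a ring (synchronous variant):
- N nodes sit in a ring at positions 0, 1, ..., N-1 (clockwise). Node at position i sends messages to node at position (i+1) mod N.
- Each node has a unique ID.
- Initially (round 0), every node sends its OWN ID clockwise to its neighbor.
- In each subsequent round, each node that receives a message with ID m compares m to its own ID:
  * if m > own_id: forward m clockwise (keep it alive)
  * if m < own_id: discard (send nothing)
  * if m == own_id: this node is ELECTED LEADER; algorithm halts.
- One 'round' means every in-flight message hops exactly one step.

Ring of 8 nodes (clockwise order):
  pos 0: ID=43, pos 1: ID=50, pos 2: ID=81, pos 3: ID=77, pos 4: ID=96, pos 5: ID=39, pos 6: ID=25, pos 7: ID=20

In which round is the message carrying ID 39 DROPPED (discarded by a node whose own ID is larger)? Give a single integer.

Round 1: pos1(id50) recv 43: drop; pos2(id81) recv 50: drop; pos3(id77) recv 81: fwd; pos4(id96) recv 77: drop; pos5(id39) recv 96: fwd; pos6(id25) recv 39: fwd; pos7(id20) recv 25: fwd; pos0(id43) recv 20: drop
Round 2: pos4(id96) recv 81: drop; pos6(id25) recv 96: fwd; pos7(id20) recv 39: fwd; pos0(id43) recv 25: drop
Round 3: pos7(id20) recv 96: fwd; pos0(id43) recv 39: drop
Round 4: pos0(id43) recv 96: fwd
Round 5: pos1(id50) recv 96: fwd
Round 6: pos2(id81) recv 96: fwd
Round 7: pos3(id77) recv 96: fwd
Round 8: pos4(id96) recv 96: ELECTED
Message ID 39 originates at pos 5; dropped at pos 0 in round 3

Answer: 3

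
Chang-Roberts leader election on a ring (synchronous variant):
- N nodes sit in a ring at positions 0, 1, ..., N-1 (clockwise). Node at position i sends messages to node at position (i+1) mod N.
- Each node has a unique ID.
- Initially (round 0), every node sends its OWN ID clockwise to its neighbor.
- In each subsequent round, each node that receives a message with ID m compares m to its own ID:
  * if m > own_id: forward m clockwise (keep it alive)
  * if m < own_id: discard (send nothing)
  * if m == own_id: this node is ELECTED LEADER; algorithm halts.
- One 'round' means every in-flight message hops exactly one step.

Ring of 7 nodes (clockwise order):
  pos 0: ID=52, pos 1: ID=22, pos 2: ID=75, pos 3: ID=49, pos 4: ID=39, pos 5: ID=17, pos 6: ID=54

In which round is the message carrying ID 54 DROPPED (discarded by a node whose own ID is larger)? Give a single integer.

Answer: 3

Derivation:
Round 1: pos1(id22) recv 52: fwd; pos2(id75) recv 22: drop; pos3(id49) recv 75: fwd; pos4(id39) recv 49: fwd; pos5(id17) recv 39: fwd; pos6(id54) recv 17: drop; pos0(id52) recv 54: fwd
Round 2: pos2(id75) recv 52: drop; pos4(id39) recv 75: fwd; pos5(id17) recv 49: fwd; pos6(id54) recv 39: drop; pos1(id22) recv 54: fwd
Round 3: pos5(id17) recv 75: fwd; pos6(id54) recv 49: drop; pos2(id75) recv 54: drop
Round 4: pos6(id54) recv 75: fwd
Round 5: pos0(id52) recv 75: fwd
Round 6: pos1(id22) recv 75: fwd
Round 7: pos2(id75) recv 75: ELECTED
Message ID 54 originates at pos 6; dropped at pos 2 in round 3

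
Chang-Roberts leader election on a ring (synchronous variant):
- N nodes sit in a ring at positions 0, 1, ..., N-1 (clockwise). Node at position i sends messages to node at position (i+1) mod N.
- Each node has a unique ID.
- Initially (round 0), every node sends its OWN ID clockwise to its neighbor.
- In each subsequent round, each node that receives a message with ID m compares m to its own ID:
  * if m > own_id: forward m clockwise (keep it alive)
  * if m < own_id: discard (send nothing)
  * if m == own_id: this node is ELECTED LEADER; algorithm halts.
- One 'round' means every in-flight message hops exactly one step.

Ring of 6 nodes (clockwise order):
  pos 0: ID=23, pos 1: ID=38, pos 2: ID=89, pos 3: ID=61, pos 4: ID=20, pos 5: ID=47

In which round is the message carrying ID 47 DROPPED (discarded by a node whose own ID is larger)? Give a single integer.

Answer: 3

Derivation:
Round 1: pos1(id38) recv 23: drop; pos2(id89) recv 38: drop; pos3(id61) recv 89: fwd; pos4(id20) recv 61: fwd; pos5(id47) recv 20: drop; pos0(id23) recv 47: fwd
Round 2: pos4(id20) recv 89: fwd; pos5(id47) recv 61: fwd; pos1(id38) recv 47: fwd
Round 3: pos5(id47) recv 89: fwd; pos0(id23) recv 61: fwd; pos2(id89) recv 47: drop
Round 4: pos0(id23) recv 89: fwd; pos1(id38) recv 61: fwd
Round 5: pos1(id38) recv 89: fwd; pos2(id89) recv 61: drop
Round 6: pos2(id89) recv 89: ELECTED
Message ID 47 originates at pos 5; dropped at pos 2 in round 3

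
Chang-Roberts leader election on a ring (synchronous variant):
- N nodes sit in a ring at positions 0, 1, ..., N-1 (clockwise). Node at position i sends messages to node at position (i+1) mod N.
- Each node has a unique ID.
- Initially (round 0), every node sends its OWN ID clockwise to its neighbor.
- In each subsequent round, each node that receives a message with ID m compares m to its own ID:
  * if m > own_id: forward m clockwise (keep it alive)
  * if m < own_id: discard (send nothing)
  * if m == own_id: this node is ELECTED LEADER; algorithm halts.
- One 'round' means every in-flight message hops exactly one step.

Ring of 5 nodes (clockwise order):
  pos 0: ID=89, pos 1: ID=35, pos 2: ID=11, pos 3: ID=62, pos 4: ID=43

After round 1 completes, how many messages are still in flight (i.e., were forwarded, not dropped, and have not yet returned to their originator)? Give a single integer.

Answer: 3

Derivation:
Round 1: pos1(id35) recv 89: fwd; pos2(id11) recv 35: fwd; pos3(id62) recv 11: drop; pos4(id43) recv 62: fwd; pos0(id89) recv 43: drop
After round 1: 3 messages still in flight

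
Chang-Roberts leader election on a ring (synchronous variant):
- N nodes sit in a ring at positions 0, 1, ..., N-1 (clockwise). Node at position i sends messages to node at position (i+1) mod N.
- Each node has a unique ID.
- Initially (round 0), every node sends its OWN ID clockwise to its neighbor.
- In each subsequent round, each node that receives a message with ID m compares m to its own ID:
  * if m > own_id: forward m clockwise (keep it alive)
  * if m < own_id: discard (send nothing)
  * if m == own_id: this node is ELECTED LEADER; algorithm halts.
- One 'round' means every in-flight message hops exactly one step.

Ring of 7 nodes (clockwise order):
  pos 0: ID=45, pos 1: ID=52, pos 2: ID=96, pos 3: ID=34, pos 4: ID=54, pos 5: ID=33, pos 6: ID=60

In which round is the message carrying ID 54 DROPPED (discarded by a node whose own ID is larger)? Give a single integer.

Round 1: pos1(id52) recv 45: drop; pos2(id96) recv 52: drop; pos3(id34) recv 96: fwd; pos4(id54) recv 34: drop; pos5(id33) recv 54: fwd; pos6(id60) recv 33: drop; pos0(id45) recv 60: fwd
Round 2: pos4(id54) recv 96: fwd; pos6(id60) recv 54: drop; pos1(id52) recv 60: fwd
Round 3: pos5(id33) recv 96: fwd; pos2(id96) recv 60: drop
Round 4: pos6(id60) recv 96: fwd
Round 5: pos0(id45) recv 96: fwd
Round 6: pos1(id52) recv 96: fwd
Round 7: pos2(id96) recv 96: ELECTED
Message ID 54 originates at pos 4; dropped at pos 6 in round 2

Answer: 2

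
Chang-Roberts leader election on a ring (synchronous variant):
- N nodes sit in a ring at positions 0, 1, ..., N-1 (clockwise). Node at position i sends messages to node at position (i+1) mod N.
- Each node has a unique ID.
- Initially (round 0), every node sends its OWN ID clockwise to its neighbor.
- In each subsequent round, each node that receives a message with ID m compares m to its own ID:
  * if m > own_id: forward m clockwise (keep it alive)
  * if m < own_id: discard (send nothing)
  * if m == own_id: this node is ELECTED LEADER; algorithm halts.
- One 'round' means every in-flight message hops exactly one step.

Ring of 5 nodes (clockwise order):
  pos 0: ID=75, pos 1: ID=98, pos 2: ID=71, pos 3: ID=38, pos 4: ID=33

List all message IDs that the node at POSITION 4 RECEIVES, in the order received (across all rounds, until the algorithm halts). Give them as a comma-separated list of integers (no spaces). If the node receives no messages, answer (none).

Answer: 38,71,98

Derivation:
Round 1: pos1(id98) recv 75: drop; pos2(id71) recv 98: fwd; pos3(id38) recv 71: fwd; pos4(id33) recv 38: fwd; pos0(id75) recv 33: drop
Round 2: pos3(id38) recv 98: fwd; pos4(id33) recv 71: fwd; pos0(id75) recv 38: drop
Round 3: pos4(id33) recv 98: fwd; pos0(id75) recv 71: drop
Round 4: pos0(id75) recv 98: fwd
Round 5: pos1(id98) recv 98: ELECTED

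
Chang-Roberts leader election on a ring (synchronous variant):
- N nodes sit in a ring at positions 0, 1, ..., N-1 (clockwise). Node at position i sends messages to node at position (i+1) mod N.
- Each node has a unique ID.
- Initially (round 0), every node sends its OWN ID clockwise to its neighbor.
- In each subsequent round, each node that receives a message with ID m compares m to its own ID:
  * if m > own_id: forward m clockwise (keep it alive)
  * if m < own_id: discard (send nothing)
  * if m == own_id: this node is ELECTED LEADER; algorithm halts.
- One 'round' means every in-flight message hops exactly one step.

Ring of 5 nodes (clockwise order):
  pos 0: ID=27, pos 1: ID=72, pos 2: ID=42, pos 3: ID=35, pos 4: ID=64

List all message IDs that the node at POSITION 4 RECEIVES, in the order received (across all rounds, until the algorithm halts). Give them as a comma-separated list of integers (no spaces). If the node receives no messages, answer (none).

Answer: 35,42,72

Derivation:
Round 1: pos1(id72) recv 27: drop; pos2(id42) recv 72: fwd; pos3(id35) recv 42: fwd; pos4(id64) recv 35: drop; pos0(id27) recv 64: fwd
Round 2: pos3(id35) recv 72: fwd; pos4(id64) recv 42: drop; pos1(id72) recv 64: drop
Round 3: pos4(id64) recv 72: fwd
Round 4: pos0(id27) recv 72: fwd
Round 5: pos1(id72) recv 72: ELECTED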